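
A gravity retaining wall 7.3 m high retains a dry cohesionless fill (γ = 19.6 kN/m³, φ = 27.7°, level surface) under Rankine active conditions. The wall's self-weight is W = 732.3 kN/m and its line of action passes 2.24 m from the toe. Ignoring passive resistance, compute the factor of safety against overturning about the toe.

3.53

K_a = tan²(45° − 27.7°/2) = 0.3653.
P_a = ½K_aγH² = 0.5×0.3653×19.6×7.3² = 190.8 kN/m, acting at H/3 = 2.433 m above the base.
Overturning moment M_o = P_a × H/3 = 190.8 × 2.433 = 464.3.
Resisting moment M_r = W × 2.24 = 732.3 × 2.24 = 1640.
FS_overturning = M_r/M_o = 1640/464.3 = 3.533.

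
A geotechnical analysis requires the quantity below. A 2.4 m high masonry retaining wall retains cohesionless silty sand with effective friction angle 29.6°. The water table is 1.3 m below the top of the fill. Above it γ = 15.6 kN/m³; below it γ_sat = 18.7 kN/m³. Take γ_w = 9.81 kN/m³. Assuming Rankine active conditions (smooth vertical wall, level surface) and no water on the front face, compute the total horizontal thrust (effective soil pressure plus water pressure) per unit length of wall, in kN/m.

K_a = tan²(45° − φ/2) = 0.3387.
γ' = 18.7 − 9.81 = 8.890 kN/m³. Depth below WT = 1.1 m.
σ'_h at WT = K_a γ d_w = 6.870 kPa; at base = 6.870 + K_a γ' × 1.1 = 10.18 kPa.
P₁ (0–1.3 m) = ½×6.870×1.3 = 4.465. P₂ (1.3–2.4 m) = ½(6.870+10.18)×1.1 = 9.379.
P_w = ½ γ_w h₂² = 0.5×9.81×1.1² = 5.935. Total = 4.465+9.379+5.935 = 19.78 kN/m.

19.8 kN/m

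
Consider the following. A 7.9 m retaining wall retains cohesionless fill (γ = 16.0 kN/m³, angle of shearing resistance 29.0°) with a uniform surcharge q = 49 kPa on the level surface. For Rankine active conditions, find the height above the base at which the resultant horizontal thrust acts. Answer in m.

3.21 m

K_a = 0.3470.
Triangular part P₁ = ½K_aγH² = 173.2 at H/3 = 2.633 m; rectangular part P₂ = K_a q H = 134.3 at H/2 = 3.950 m.
ȳ = (P₁·2.633 + P₂·3.950)/(P₁+P₂) = 3.208 m.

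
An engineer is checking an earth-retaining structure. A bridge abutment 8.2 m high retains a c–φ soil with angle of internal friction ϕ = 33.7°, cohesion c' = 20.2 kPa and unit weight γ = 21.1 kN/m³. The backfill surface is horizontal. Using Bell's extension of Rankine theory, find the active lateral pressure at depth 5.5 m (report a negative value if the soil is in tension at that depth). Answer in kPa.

11.6 kPa

K_a = (1 − sin φ)/(1 + sin φ) = 0.2863.
σ_a = K_a γ z − 2c√K_a = 0.2863×21.1×5.5 − 2×20.2×0.5351 = 11.61 kPa.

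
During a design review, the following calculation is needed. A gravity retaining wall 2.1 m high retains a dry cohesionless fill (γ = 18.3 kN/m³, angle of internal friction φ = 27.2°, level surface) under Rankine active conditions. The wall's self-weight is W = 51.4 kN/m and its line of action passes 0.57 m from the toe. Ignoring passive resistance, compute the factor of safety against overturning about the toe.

2.78

K_a = tan²(45° − 27.2°/2) = 0.3726.
P_a = ½K_aγH² = 0.5×0.3726×18.3×2.1² = 15.03 kN/m, acting at H/3 = 0.7000 m above the base.
Overturning moment M_o = P_a × H/3 = 15.03 × 0.7000 = 10.52.
Resisting moment M_r = W × 0.57 = 51.4 × 0.57 = 29.30.
FS_overturning = M_r/M_o = 29.30/10.52 = 2.784.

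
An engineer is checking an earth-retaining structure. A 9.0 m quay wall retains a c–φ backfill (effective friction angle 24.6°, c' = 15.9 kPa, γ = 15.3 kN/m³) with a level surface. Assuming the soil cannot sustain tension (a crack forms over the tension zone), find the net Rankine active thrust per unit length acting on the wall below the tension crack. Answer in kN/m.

K_a = 0.4121; √K_a = 0.6420.
Tension-crack depth z_c = 2c/(γ√K_a) = 2×15.9/(15.3×0.6420) = 3.237 m.
σ_a at base = K_a γ H − 2c√K_a = 0.4121×15.3×9.0 − 2×15.9×0.6420 = 36.34 kPa.
P_a = ½ × 36.34 × (H − z_c) = 0.5×36.34×5.763 = 104.7 kN/m.

105 kN/m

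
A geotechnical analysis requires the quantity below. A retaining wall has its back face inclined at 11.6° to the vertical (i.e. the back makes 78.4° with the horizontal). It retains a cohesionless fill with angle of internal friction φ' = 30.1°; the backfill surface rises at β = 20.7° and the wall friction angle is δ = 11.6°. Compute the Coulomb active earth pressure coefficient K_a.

K_a = sin²(α+φ) / [sin²α · sin(α−δ) · (1 + √{sin(φ+δ)sin(φ−β) / (sin(α−δ)sin(α+β))})²].
With α = 78.4°, φ = 30.1°, δ = 11.6°, β = 20.7°: K_a = 0.5628.

0.563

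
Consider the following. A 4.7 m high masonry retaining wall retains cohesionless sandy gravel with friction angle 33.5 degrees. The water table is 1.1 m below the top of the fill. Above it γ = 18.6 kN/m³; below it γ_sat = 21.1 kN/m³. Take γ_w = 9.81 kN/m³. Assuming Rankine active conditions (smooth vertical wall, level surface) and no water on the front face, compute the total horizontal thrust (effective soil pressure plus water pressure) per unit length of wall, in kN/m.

K_a = tan²(45° − φ/2) = 0.2887.
γ' = 21.1 − 9.81 = 11.29 kN/m³. Depth below WT = 3.6 m.
σ'_h at WT = K_a γ d_w = 5.907 kPa; at base = 5.907 + K_a γ' × 3.6 = 17.64 kPa.
P₁ (0–1.1 m) = ½×5.907×1.1 = 3.249. P₂ (1.1–4.7 m) = ½(5.907+17.64)×3.6 = 42.39.
P_w = ½ γ_w h₂² = 0.5×9.81×3.6² = 63.57. Total = 3.249+42.39+63.57 = 109.2 kN/m.

109 kN/m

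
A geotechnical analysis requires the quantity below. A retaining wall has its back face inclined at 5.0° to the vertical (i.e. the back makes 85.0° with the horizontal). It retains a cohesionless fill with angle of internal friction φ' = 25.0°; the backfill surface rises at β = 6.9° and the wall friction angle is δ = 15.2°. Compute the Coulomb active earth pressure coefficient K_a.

K_a = sin²(α+φ) / [sin²α · sin(α−δ) · (1 + √{sin(φ+δ)sin(φ−β) / (sin(α−δ)sin(α+β))})²].
With α = 85.0°, φ = 25.0°, δ = 15.2°, β = 6.9°: K_a = 0.4433.

0.443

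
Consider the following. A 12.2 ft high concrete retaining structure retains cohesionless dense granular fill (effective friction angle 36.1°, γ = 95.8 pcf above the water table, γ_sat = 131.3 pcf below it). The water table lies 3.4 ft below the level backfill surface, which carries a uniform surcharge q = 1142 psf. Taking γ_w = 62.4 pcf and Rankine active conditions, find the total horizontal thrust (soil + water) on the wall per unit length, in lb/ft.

K_a = tan²(45° − φ/2) = 0.2585.
γ' = 131.3 − 62.4 = 68.90 pcf. h₂ = H − d_w = 8.8 ft.
σ'_h: at surface K_a·q = 295.2; at WT K_a(q+γd_w) = 379.4; at base K_a(q+γd_w+γ'h₂) = 536.1 psf.
P₁ = ½(295.2+379.4)×3.4 = 1147; P₂ = ½(379.4+536.1)×8.8 = 4028; P_w = ½γ_w h₂² = 2416.
Total = 1147+4028+2416 = 7591 lb/ft.

7590 lb/ft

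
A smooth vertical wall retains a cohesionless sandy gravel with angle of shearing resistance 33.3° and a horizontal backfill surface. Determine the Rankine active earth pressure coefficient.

0.291

K_a = tan²(45° − φ/2) = tan²(28.35°) = 0.2911.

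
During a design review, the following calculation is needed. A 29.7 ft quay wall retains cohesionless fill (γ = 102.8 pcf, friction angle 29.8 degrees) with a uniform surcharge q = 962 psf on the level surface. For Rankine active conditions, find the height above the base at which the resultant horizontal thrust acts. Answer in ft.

11.8 ft

K_a = 0.3360.
Triangular part P₁ = ½K_aγH² = 15240 at H/3 = 9.900 ft; rectangular part P₂ = K_a q H = 9601 at H/2 = 14.85 ft.
ȳ = (P₁·9.900 + P₂·14.85)/(P₁+P₂) = 11.81 ft.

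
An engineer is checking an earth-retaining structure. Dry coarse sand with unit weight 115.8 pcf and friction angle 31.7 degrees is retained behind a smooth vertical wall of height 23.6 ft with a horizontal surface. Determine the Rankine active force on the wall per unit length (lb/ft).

K_a = tan²(45° − φ/2) = 0.3111.
P_a = ½ K_a γ H² = 0.5 × 0.3111 × 115.8 × 23.6² = 10030 lb/ft.

10000 lb/ft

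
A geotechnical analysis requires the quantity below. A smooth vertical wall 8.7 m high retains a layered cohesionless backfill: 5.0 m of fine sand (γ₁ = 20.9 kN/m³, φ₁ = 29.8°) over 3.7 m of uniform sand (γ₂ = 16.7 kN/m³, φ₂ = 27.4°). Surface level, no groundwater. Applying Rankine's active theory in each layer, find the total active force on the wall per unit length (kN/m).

K_a1 = tan²(45°−29.8°/2) = 0.3360; K_a2 = tan²(45°−27.4°/2) = 0.3697.
Layer 1: σ at base = K_a1 γ₁ h₁ = 35.11 kPa; P₁ = ½×35.11×5.0 = 87.79.
Layer 2: σ_v at top = γ₁h₁ = 104.5; σ_h top = K_a2×104.5 = 38.63; σ_h base = K_a2×(104.5+16.7×3.7) = 61.47.
P₂ = ½(38.63+61.47)×3.7 = 185.2. Total P_a = 87.79+185.2 = 273.0 kN/m.

273 kN/m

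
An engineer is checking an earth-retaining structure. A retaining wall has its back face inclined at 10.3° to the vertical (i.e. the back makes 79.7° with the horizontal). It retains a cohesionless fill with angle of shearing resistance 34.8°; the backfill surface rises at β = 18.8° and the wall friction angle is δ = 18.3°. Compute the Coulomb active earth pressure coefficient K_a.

0.431

K_a = sin²(α+φ) / [sin²α · sin(α−δ) · (1 + √{sin(φ+δ)sin(φ−β) / (sin(α−δ)sin(α+β))})²].
With α = 79.7°, φ = 34.8°, δ = 18.3°, β = 18.8°: K_a = 0.4308.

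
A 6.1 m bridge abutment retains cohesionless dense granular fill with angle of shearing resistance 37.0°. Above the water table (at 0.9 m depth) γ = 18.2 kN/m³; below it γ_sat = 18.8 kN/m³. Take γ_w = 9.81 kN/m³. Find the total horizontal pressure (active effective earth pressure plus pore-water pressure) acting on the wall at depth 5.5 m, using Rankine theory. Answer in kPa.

K_a = (1 − sin φ)/(1 + sin φ) = 0.2486.
γ' = 18.8 − 9.81 = 8.990 kN/m³.
Effective vertical stress at 5.5 m: σ'_v = 18.2×0.9 + 8.990×4.60 = 57.73 kPa.
σ'_h = K_a σ'_v = 0.2486 × 57.73 = 14.35 kPa; u = γ_w × 4.60 = 45.13 kPa.
Total σ_h = 14.35 + 45.13 = 59.48 kPa.

59.5 kPa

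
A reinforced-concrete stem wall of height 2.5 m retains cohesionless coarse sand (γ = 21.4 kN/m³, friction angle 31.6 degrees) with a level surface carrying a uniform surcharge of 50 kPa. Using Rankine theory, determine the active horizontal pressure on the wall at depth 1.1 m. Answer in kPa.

23.0 kPa

K_a = (1 − sin φ)/(1 + sin φ) = 0.3123.
σ_v = γz + q = 21.4 × 1.1 + 50 = 73.54 kPa.
σ_h = K_a σ_v = 0.3123 × 73.54 = 22.97 kPa.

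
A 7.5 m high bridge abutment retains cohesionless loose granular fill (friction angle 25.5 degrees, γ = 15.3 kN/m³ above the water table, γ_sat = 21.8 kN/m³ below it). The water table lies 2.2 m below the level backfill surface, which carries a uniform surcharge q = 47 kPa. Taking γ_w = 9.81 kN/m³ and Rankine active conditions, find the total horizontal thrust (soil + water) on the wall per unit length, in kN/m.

K_a = tan²(45° − φ/2) = 0.3981.
γ' = 21.8 − 9.81 = 11.99 kN/m³. h₂ = H − d_w = 5.3 m.
σ'_h: at surface K_a·q = 18.71; at WT K_a(q+γd_w) = 32.11; at base K_a(q+γd_w+γ'h₂) = 57.41 kPa.
P₁ = ½(18.71+32.11)×2.2 = 55.90; P₂ = ½(32.11+57.41)×5.3 = 237.2; P_w = ½γ_w h₂² = 137.8.
Total = 55.90+237.2+137.8 = 430.9 kN/m.

431 kN/m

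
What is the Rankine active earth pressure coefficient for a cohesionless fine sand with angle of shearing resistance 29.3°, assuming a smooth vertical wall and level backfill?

0.343

K_a = tan²(45° − φ/2) = tan²(30.35°) = 0.3428.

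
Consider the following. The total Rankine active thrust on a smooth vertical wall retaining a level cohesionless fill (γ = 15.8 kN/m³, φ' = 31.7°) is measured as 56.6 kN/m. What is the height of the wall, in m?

K_a = 0.3111. P_a = ½ K_a γ H² ⇒ H = √(2P_a/(K_a γ)).
H = √(2×56.6/(0.3111×15.8)) = 4.799 m.

4.80 m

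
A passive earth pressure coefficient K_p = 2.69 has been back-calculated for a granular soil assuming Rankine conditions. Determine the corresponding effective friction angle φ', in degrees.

27.3°

K_p = (1+sin φ)/(1−sin φ) ⇒ sin φ = (K_p − 1)/(K_p + 1) = 0.4580.
φ = arcsin(0.4580) = 27.26°.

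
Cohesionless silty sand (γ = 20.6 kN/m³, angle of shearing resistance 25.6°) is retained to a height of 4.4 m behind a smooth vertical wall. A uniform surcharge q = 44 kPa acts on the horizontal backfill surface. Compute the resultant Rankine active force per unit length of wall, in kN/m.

156 kN/m

K_a = tan²(45° − φ/2) = 0.3966.
Soil triangle: ½ K_a γ H² = 0.5×0.3966×20.6×4.4² = 79.08 kN/m.
Surcharge rectangle: K_a q H = 0.3966×44×4.4 = 76.77 kN/m.
Total = 79.08 + 76.77 = 155.9 kN/m.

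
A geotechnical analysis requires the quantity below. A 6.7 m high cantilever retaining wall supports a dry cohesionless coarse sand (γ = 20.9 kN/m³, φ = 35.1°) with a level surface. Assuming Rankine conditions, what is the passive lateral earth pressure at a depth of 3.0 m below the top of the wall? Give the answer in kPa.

232 kPa

K_p = (1 + sin φ)/(1 − sin φ) = 3.706.
σ_h = K_p γ z = 3.706 × 20.9 × 3.0 = 232.4 kPa.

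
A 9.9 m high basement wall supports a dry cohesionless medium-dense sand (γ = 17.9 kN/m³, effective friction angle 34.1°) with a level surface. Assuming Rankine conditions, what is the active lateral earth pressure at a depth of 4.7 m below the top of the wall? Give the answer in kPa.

K_a = (1 − sin φ)/(1 + sin φ) = 0.2815.
σ_h = K_a γ z = 0.2815 × 17.9 × 4.7 = 23.68 kPa.

23.7 kPa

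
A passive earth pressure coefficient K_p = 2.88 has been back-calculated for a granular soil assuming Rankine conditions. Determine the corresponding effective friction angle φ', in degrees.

K_p = (1+sin φ)/(1−sin φ) ⇒ sin φ = (K_p − 1)/(K_p + 1) = 0.4845.
φ = arcsin(0.4845) = 28.98°.

29.0°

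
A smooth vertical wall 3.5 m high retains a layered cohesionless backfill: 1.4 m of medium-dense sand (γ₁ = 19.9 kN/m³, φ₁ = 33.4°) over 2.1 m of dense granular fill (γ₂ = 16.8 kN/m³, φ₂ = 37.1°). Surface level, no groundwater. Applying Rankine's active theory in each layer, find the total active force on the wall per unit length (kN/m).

29.3 kN/m

K_a1 = tan²(45°−33.4°/2) = 0.2899; K_a2 = tan²(45°−37.1°/2) = 0.2475.
Layer 1: σ at base = K_a1 γ₁ h₁ = 8.077 kPa; P₁ = ½×8.077×1.4 = 5.654.
Layer 2: σ_v at top = γ₁h₁ = 27.86; σ_h top = K_a2×27.86 = 6.895; σ_h base = K_a2×(27.86+16.8×2.1) = 15.63.
P₂ = ½(6.895+15.63)×2.1 = 23.65. Total P_a = 5.654+23.65 = 29.30 kN/m.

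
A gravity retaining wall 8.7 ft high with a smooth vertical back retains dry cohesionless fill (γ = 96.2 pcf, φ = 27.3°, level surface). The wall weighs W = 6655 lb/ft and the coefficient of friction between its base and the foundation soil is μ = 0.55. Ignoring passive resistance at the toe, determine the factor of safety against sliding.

K_a = tan²(45° − 27.3°/2) = 0.3711.
P_a = ½K_aγH² = 0.5×0.3711×96.2×8.7² = 1351 lb/ft, acting at H/3 = 2.900 ft above the base.
FS_sliding = μW / P_a = 0.55×6655 / 1351 = 2.709.

2.71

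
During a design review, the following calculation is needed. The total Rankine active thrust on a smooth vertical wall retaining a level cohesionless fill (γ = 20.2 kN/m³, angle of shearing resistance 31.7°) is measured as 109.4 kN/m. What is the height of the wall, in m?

K_a = 0.3111. P_a = ½ K_a γ H² ⇒ H = √(2P_a/(K_a γ)).
H = √(2×109.4/(0.3111×20.2)) = 5.901 m.

5.90 m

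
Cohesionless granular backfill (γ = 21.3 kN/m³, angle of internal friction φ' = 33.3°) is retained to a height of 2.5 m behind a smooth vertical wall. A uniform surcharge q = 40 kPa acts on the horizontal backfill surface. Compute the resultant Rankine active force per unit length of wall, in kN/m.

K_a = tan²(45° − φ/2) = 0.2911.
Soil triangle: ½ K_a γ H² = 0.5×0.2911×21.3×2.5² = 19.38 kN/m.
Surcharge rectangle: K_a q H = 0.2911×40×2.5 = 29.11 kN/m.
Total = 19.38 + 29.11 = 48.49 kN/m.

48.5 kN/m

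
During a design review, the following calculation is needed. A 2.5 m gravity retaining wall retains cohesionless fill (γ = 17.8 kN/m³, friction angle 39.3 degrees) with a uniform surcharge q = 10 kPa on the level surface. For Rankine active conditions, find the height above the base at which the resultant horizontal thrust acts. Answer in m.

0.963 m

K_a = 0.2245.
Triangular part P₁ = ½K_aγH² = 12.49 at H/3 = 0.8333 m; rectangular part P₂ = K_a q H = 5.611 at H/2 = 1.250 m.
ȳ = (P₁·0.8333 + P₂·1.250)/(P₁+P₂) = 0.9625 m.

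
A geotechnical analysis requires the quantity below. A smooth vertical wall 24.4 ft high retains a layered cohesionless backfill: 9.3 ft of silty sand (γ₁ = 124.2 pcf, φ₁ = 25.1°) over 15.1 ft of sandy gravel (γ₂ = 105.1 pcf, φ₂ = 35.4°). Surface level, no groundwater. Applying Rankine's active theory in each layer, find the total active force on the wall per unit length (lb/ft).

K_a1 = tan²(45°−25.1°/2) = 0.4043; K_a2 = tan²(45°−35.4°/2) = 0.2664.
Layer 1: σ at base = K_a1 γ₁ h₁ = 467.0 psf; P₁ = ½×467.0×9.3 = 2171.
Layer 2: σ_v at top = γ₁h₁ = 1155; σ_h top = K_a2×1155 = 307.7; σ_h base = K_a2×(1155+105.1×15.1) = 730.5.
P₂ = ½(307.7+730.5)×15.1 = 7838. Total P_a = 2171+7838 = 10010 lb/ft.

10000 lb/ft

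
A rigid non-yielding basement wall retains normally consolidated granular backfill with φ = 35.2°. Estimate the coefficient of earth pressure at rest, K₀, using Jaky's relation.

K₀ = 1 − sin φ' = 1 − sin 35.2° = 0.4236.

0.424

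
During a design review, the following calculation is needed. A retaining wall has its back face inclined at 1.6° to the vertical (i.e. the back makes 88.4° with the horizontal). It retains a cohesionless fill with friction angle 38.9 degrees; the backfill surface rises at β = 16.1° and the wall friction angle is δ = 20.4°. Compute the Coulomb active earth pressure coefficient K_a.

0.264

K_a = sin²(α+φ) / [sin²α · sin(α−δ) · (1 + √{sin(φ+δ)sin(φ−β) / (sin(α−δ)sin(α+β))})²].
With α = 88.4°, φ = 38.9°, δ = 20.4°, β = 16.1°: K_a = 0.2637.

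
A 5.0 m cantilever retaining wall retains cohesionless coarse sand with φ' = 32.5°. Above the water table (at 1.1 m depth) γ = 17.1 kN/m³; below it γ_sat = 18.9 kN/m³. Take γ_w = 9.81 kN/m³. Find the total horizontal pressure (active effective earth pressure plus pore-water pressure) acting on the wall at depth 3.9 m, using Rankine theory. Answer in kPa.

40.8 kPa

K_a = (1 − sin φ)/(1 + sin φ) = 0.3010.
γ' = 18.9 − 9.81 = 9.090 kN/m³.
Effective vertical stress at 3.9 m: σ'_v = 17.1×1.1 + 9.090×2.80 = 44.26 kPa.
σ'_h = K_a σ'_v = 0.3010 × 44.26 = 13.32 kPa; u = γ_w × 2.80 = 27.47 kPa.
Total σ_h = 13.32 + 27.47 = 40.79 kPa.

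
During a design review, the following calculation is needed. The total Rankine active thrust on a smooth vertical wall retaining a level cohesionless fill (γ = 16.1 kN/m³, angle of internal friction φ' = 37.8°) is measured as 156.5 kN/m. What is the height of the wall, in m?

9.00 m

K_a = 0.2400. P_a = ½ K_a γ H² ⇒ H = √(2P_a/(K_a γ)).
H = √(2×156.5/(0.2400×16.1)) = 9.000 m.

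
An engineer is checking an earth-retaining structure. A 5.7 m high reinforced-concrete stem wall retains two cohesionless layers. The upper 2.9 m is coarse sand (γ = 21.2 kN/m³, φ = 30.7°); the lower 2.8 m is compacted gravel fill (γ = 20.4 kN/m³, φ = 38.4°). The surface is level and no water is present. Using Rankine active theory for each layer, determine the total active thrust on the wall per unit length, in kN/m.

K_a1 = tan²(45°−30.7°/2) = 0.3240; K_a2 = tan²(45°−38.4°/2) = 0.2337.
Layer 1: σ at base = K_a1 γ₁ h₁ = 19.92 kPa; P₁ = ½×19.92×2.9 = 28.89.
Layer 2: σ_v at top = γ₁h₁ = 61.48; σ_h top = K_a2×61.48 = 14.37; σ_h base = K_a2×(61.48+20.4×2.8) = 27.72.
P₂ = ½(14.37+27.72)×2.8 = 58.92. Total P_a = 28.89+58.92 = 87.80 kN/m.

87.8 kN/m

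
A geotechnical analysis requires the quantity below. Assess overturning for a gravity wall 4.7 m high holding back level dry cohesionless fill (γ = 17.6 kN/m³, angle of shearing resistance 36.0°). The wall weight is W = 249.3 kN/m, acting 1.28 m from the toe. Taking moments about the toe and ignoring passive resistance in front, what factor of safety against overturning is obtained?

4.04

K_a = tan²(45° − 36.0°/2) = 0.2596.
P_a = ½K_aγH² = 0.5×0.2596×17.6×4.7² = 50.47 kN/m, acting at H/3 = 1.567 m above the base.
Overturning moment M_o = P_a × H/3 = 50.47 × 1.567 = 79.07.
Resisting moment M_r = W × 1.28 = 249.3 × 1.28 = 319.1.
FS_overturning = M_r/M_o = 319.1/79.07 = 4.036.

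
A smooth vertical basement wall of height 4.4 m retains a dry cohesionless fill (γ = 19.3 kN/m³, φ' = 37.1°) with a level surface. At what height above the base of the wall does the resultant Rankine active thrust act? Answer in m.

K_a = 0.2475.
The pressure distribution is triangular, so the resultant acts at H/3 above the base = 4.4/3 = 1.467 m.

1.47 m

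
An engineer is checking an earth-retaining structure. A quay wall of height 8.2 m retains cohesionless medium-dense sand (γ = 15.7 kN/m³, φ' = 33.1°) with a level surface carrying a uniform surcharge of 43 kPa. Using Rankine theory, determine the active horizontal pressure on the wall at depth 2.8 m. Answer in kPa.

K_a = (1 − sin φ)/(1 + sin φ) = 0.2936.
σ_v = γz + q = 15.7 × 2.8 + 43 = 86.96 kPa.
σ_h = K_a σ_v = 0.2936 × 86.96 = 25.53 kPa.

25.5 kPa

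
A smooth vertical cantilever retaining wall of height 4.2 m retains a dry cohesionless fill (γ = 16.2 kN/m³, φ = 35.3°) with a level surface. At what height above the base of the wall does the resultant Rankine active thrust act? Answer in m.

K_a = 0.2675.
The pressure distribution is triangular, so the resultant acts at H/3 above the base = 4.2/3 = 1.400 m.

1.40 m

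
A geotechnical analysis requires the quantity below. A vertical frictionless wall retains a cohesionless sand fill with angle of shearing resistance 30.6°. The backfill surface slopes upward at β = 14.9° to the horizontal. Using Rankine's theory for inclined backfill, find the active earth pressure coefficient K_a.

K_a = cos β · (cos β − √(cos²β − cos²φ)) / (cos β + √(cos²β − cos²φ)).
cos β = 0.9664, cos φ = 0.8607, √(cos²β − cos²φ) = 0.4393.
K_a = 0.9664 × (0.9664 − 0.4393)/(0.9664 + 0.4393) = 0.3623.

0.362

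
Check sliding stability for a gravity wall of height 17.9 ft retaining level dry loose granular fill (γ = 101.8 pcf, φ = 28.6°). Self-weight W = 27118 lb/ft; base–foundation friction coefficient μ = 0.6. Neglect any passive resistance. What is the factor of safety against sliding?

2.83

K_a = tan²(45° − 28.6°/2) = 0.3525.
P_a = ½K_aγH² = 0.5×0.3525×101.8×17.9² = 5750 lb/ft, acting at H/3 = 5.967 ft above the base.
FS_sliding = μW / P_a = 0.6×27118 / 5750 = 2.830.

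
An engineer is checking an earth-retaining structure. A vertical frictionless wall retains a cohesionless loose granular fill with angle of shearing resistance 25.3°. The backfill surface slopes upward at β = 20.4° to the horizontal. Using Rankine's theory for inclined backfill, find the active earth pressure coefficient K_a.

K_a = cos β · (cos β − √(cos²β − cos²φ)) / (cos β + √(cos²β − cos²φ)).
cos β = 0.9373, cos φ = 0.9041, √(cos²β − cos²φ) = 0.2472.
K_a = 0.9373 × (0.9373 − 0.2472)/(0.9373 + 0.2472) = 0.5460.

0.546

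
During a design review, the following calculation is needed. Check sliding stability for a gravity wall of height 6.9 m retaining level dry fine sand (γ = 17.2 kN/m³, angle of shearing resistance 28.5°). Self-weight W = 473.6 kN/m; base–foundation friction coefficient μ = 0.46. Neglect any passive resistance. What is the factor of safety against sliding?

K_a = tan²(45° − 28.5°/2) = 0.3540.
P_a = ½K_aγH² = 0.5×0.3540×17.2×6.9² = 144.9 kN/m, acting at H/3 = 2.300 m above the base.
FS_sliding = μW / P_a = 0.46×473.6 / 144.9 = 1.503.

1.50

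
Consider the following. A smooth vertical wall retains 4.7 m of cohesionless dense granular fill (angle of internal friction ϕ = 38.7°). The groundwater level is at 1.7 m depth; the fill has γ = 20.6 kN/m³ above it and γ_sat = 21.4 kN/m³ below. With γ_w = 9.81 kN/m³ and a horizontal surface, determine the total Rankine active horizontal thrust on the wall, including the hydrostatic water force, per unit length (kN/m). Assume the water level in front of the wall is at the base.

K_a = tan²(45° − φ/2) = 0.2306.
γ' = 21.4 − 9.81 = 11.59 kN/m³. Depth below WT = 3.0 m.
σ'_h at WT = K_a γ d_w = 8.075 kPa; at base = 8.075 + K_a γ' × 3.0 = 16.09 kPa.
P₁ (0–1.7 m) = ½×8.075×1.7 = 6.864. P₂ (1.7–4.7 m) = ½(8.075+16.09)×3.0 = 36.25.
P_w = ½ γ_w h₂² = 0.5×9.81×3.0² = 44.14. Total = 6.864+36.25+44.14 = 87.26 kN/m.

87.3 kN/m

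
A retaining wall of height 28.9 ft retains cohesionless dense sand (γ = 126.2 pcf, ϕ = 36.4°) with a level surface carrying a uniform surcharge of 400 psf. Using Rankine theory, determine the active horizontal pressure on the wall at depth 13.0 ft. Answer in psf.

521 psf

K_a = (1 − sin φ)/(1 + sin φ) = 0.2552.
σ_v = γz + q = 126.2 × 13.0 + 400 = 2041 psf.
σ_h = K_a σ_v = 0.2552 × 2041 = 520.7 psf.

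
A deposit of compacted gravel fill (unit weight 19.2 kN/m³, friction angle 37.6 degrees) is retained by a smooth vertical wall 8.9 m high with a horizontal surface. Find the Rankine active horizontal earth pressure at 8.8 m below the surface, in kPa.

40.9 kPa

K_a = (1 − sin φ)/(1 + sin φ) = 0.2421.
σ_h = K_a γ z = 0.2421 × 19.2 × 8.8 = 40.91 kPa.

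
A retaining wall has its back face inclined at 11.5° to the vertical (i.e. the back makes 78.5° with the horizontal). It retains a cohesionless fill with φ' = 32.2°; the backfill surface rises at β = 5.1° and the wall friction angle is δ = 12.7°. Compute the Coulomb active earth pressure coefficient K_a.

K_a = sin²(α+φ) / [sin²α · sin(α−δ) · (1 + √{sin(φ+δ)sin(φ−β) / (sin(α−δ)sin(α+β))})²].
With α = 78.5°, φ = 32.2°, δ = 12.7°, β = 5.1°: K_a = 0.3924.

0.392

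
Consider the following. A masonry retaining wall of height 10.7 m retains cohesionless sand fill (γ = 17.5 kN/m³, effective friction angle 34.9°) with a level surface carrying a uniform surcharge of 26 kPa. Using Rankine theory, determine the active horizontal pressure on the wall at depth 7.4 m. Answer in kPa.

K_a = (1 − sin φ)/(1 + sin φ) = 0.2721.
σ_v = γz + q = 17.5 × 7.4 + 26 = 155.5 kPa.
σ_h = K_a σ_v = 0.2721 × 155.5 = 42.32 kPa.

42.3 kPa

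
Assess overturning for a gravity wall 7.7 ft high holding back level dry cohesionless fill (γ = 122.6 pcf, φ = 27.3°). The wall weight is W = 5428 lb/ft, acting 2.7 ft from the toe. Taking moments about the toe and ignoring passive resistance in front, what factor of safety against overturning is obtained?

K_a = tan²(45° − 27.3°/2) = 0.3711.
P_a = ½K_aγH² = 0.5×0.3711×122.6×7.7² = 1349 lb/ft, acting at H/3 = 2.567 ft above the base.
Overturning moment M_o = P_a × H/3 = 1349 × 2.567 = 3462.
Resisting moment M_r = W × 2.7 = 5428 × 2.7 = 14660.
FS_overturning = M_r/M_o = 14660/3462 = 4.233.

4.23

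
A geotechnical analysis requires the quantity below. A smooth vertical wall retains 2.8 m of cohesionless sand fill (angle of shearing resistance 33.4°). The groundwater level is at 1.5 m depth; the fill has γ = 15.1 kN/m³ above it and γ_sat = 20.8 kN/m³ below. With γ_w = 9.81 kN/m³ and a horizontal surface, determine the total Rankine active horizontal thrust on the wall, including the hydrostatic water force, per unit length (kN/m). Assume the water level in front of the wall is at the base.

K_a = tan²(45° − φ/2) = 0.2899.
γ' = 20.8 − 9.81 = 10.99 kN/m³. Depth below WT = 1.3 m.
σ'_h at WT = K_a γ d_w = 6.567 kPa; at base = 6.567 + K_a γ' × 1.3 = 10.71 kPa.
P₁ (0–1.5 m) = ½×6.567×1.5 = 4.925. P₂ (1.5–2.8 m) = ½(6.567+10.71)×1.3 = 11.23.
P_w = ½ γ_w h₂² = 0.5×9.81×1.3² = 8.289. Total = 4.925+11.23+8.289 = 24.44 kN/m.

24.4 kN/m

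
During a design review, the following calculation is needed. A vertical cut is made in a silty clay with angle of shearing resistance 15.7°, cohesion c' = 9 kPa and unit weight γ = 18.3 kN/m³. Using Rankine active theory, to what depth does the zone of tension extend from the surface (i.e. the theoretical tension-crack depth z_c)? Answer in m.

1.30 m

K_a = tan²(45° − 15.7°/2) = 0.5741; √K_a = 0.7577.
The active pressure is zero where K_a γ z = 2c√K_a, so z_c = 2c/(γ√K_a) = 2×9/(18.3×0.7577) = 1.298 m.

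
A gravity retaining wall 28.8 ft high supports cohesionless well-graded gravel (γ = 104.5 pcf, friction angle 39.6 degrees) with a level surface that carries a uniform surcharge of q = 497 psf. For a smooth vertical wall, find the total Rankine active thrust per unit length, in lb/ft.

12800 lb/ft

K_a = tan²(45° − φ/2) = 0.2214.
Soil triangle: ½ K_a γ H² = 0.5×0.2214×104.5×28.8² = 9596 lb/ft.
Surcharge rectangle: K_a q H = 0.2214×497×28.8 = 3169 lb/ft.
Total = 9596 + 3169 = 12770 lb/ft.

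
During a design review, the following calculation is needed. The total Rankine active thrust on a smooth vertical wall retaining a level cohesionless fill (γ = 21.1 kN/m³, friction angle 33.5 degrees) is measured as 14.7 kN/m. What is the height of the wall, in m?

K_a = 0.2887. P_a = ½ K_a γ H² ⇒ H = √(2P_a/(K_a γ)).
H = √(2×14.7/(0.2887×21.1)) = 2.197 m.

2.20 m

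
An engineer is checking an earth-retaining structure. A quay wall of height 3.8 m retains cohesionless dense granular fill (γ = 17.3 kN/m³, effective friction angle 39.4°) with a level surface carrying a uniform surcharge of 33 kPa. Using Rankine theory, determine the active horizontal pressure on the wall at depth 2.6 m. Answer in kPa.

17.4 kPa

K_a = (1 − sin φ)/(1 + sin φ) = 0.2234.
σ_v = γz + q = 17.3 × 2.6 + 33 = 77.98 kPa.
σ_h = K_a σ_v = 0.2234 × 77.98 = 17.42 kPa.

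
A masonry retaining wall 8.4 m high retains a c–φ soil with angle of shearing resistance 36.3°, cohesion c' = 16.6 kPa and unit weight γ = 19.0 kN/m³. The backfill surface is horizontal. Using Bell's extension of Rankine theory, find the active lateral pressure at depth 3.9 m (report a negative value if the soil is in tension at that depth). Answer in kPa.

K_a = (1 − sin φ)/(1 + sin φ) = 0.2563.
σ_a = K_a γ z − 2c√K_a = 0.2563×19.0×3.9 − 2×16.6×0.5062 = 2.183 kPa.

2.18 kPa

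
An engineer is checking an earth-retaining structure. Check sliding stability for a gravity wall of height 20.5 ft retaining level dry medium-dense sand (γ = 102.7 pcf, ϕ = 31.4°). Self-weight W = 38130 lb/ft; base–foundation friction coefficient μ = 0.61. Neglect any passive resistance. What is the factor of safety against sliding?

3.42

K_a = tan²(45° − 31.4°/2) = 0.3149.
P_a = ½K_aγH² = 0.5×0.3149×102.7×20.5² = 6796 lb/ft, acting at H/3 = 6.833 ft above the base.
FS_sliding = μW / P_a = 0.61×38130 / 6796 = 3.423.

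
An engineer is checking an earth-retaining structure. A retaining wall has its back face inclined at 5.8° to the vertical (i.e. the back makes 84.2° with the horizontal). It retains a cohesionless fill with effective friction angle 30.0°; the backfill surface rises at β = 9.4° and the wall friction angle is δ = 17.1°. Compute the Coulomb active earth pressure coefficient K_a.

K_a = sin²(α+φ) / [sin²α · sin(α−δ) · (1 + √{sin(φ+δ)sin(φ−β) / (sin(α−δ)sin(α+β))})²].
With α = 84.2°, φ = 30.0°, δ = 17.1°, β = 9.4°: K_a = 0.3901.

0.390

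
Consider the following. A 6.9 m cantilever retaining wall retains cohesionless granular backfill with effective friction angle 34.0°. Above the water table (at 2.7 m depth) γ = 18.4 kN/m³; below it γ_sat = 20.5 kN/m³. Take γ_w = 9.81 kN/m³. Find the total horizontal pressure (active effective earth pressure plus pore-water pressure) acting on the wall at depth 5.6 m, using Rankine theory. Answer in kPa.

K_a = (1 − sin φ)/(1 + sin φ) = 0.2827.
γ' = 20.5 − 9.81 = 10.69 kN/m³.
Effective vertical stress at 5.6 m: σ'_v = 18.4×2.7 + 10.69×2.90 = 80.68 kPa.
σ'_h = K_a σ'_v = 0.2827 × 80.68 = 22.81 kPa; u = γ_w × 2.90 = 28.45 kPa.
Total σ_h = 22.81 + 28.45 = 51.26 kPa.

51.3 kPa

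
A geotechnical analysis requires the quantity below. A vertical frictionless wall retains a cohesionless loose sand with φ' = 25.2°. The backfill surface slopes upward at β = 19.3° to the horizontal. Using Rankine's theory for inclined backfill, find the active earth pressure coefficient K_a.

0.526

K_a = cos β · (cos β − √(cos²β − cos²φ)) / (cos β + √(cos²β − cos²φ)).
cos β = 0.9438, cos φ = 0.9048, √(cos²β − cos²φ) = 0.2684.
K_a = 0.9438 × (0.9438 − 0.2684)/(0.9438 + 0.2684) = 0.5258.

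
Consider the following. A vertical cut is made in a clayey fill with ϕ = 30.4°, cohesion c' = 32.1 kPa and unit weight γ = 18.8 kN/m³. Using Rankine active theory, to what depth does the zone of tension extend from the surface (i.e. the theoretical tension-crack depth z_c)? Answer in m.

K_a = tan²(45° − 30.4°/2) = 0.3280; √K_a = 0.5727.
The active pressure is zero where K_a γ z = 2c√K_a, so z_c = 2c/(γ√K_a) = 2×32.1/(18.8×0.5727) = 5.963 m.

5.96 m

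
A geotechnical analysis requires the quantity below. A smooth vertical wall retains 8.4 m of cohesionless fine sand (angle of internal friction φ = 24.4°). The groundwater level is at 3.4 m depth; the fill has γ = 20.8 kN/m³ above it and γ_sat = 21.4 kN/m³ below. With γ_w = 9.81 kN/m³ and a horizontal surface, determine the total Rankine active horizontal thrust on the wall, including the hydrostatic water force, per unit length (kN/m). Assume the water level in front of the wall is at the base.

380 kN/m

K_a = tan²(45° − φ/2) = 0.4153.
γ' = 21.4 − 9.81 = 11.59 kN/m³. Depth below WT = 5.0 m.
σ'_h at WT = K_a γ d_w = 29.37 kPa; at base = 29.37 + K_a γ' × 5.0 = 53.44 kPa.
P₁ (0–3.4 m) = ½×29.37×3.4 = 49.93. P₂ (3.4–8.4 m) = ½(29.37+53.44)×5.0 = 207.0.
P_w = ½ γ_w h₂² = 0.5×9.81×5.0² = 122.6. Total = 49.93+207.0+122.6 = 379.6 kN/m.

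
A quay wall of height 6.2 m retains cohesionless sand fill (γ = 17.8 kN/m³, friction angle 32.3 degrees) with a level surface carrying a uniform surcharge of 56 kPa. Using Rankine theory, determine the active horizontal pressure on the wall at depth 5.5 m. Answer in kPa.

46.7 kPa

K_a = (1 − sin φ)/(1 + sin φ) = 0.3035.
σ_v = γz + q = 17.8 × 5.5 + 56 = 153.9 kPa.
σ_h = K_a σ_v = 0.3035 × 153.9 = 46.71 kPa.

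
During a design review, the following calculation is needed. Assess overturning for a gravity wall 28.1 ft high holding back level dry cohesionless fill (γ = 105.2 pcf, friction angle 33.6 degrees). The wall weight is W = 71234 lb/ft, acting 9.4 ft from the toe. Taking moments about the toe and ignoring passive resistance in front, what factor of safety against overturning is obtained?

5.99

K_a = tan²(45° − 33.6°/2) = 0.2875.
P_a = ½K_aγH² = 0.5×0.2875×105.2×28.1² = 11940 lb/ft, acting at H/3 = 9.367 ft above the base.
Overturning moment M_o = P_a × H/3 = 11940 × 9.367 = 111800.
Resisting moment M_r = W × 9.4 = 71234 × 9.4 = 669600.
FS_overturning = M_r/M_o = 669600/111800 = 5.987.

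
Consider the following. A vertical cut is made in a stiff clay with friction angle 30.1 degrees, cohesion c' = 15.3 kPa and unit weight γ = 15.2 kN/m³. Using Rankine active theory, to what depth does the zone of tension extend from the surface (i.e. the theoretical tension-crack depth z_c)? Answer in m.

K_a = tan²(45° − 30.1°/2) = 0.3320; √K_a = 0.5762.
The active pressure is zero where K_a γ z = 2c√K_a, so z_c = 2c/(γ√K_a) = 2×15.3/(15.2×0.5762) = 3.494 m.

3.49 m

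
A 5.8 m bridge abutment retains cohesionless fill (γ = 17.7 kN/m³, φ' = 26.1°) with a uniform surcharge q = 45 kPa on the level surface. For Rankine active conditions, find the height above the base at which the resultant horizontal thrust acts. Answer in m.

2.38 m

K_a = 0.3889.
Triangular part P₁ = ½K_aγH² = 115.8 at H/3 = 1.933 m; rectangular part P₂ = K_a q H = 101.5 at H/2 = 2.900 m.
ȳ = (P₁·1.933 + P₂·2.900)/(P₁+P₂) = 2.385 m.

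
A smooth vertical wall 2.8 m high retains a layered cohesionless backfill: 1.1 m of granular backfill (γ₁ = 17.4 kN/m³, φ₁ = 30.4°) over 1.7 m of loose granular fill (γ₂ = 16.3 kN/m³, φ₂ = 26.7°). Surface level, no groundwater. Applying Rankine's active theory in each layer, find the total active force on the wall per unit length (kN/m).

24.8 kN/m

K_a1 = tan²(45°−30.4°/2) = 0.3280; K_a2 = tan²(45°−26.7°/2) = 0.3800.
Layer 1: σ at base = K_a1 γ₁ h₁ = 6.278 kPa; P₁ = ½×6.278×1.1 = 3.453.
Layer 2: σ_v at top = γ₁h₁ = 19.14; σ_h top = K_a2×19.14 = 7.272; σ_h base = K_a2×(19.14+16.3×1.7) = 17.80.
P₂ = ½(7.272+17.80)×1.7 = 21.31. Total P_a = 3.453+21.31 = 24.77 kN/m.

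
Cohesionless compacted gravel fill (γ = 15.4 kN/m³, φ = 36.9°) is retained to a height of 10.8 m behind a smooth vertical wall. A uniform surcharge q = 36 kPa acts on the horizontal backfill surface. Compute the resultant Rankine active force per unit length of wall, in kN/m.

321 kN/m

K_a = tan²(45° − φ/2) = 0.2497.
Soil triangle: ½ K_a γ H² = 0.5×0.2497×15.4×10.8² = 224.2 kN/m.
Surcharge rectangle: K_a q H = 0.2497×36×10.8 = 97.07 kN/m.
Total = 224.2 + 97.07 = 321.3 kN/m.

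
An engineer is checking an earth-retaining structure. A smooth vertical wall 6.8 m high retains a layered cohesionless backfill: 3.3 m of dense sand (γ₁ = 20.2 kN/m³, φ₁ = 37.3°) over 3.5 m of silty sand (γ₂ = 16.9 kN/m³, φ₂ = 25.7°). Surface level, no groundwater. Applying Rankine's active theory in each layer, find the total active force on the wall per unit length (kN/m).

K_a1 = tan²(45°−37.3°/2) = 0.2453; K_a2 = tan²(45°−25.7°/2) = 0.3950.
Layer 1: σ at base = K_a1 γ₁ h₁ = 16.35 kPa; P₁ = ½×16.35×3.3 = 26.98.
Layer 2: σ_v at top = γ₁h₁ = 66.66; σ_h top = K_a2×66.66 = 26.33; σ_h base = K_a2×(66.66+16.9×3.5) = 49.70.
P₂ = ½(26.33+49.70)×3.5 = 133.1. Total P_a = 26.98+133.1 = 160.0 kN/m.

160 kN/m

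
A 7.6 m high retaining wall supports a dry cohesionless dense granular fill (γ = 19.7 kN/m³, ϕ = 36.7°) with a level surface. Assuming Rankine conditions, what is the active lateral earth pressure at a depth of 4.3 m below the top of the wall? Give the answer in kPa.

K_a = (1 − sin φ)/(1 + sin φ) = 0.2519.
σ_h = K_a γ z = 0.2519 × 19.7 × 4.3 = 21.33 kPa.

21.3 kPa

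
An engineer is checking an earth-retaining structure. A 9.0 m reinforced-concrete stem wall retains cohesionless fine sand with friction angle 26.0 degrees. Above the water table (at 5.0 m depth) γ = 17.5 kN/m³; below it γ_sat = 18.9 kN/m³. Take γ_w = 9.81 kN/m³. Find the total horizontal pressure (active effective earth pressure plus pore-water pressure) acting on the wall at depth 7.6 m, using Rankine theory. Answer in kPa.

K_a = (1 − sin φ)/(1 + sin φ) = 0.3905.
γ' = 18.9 − 9.81 = 9.090 kN/m³.
Effective vertical stress at 7.6 m: σ'_v = 17.5×5.0 + 9.090×2.60 = 111.1 kPa.
σ'_h = K_a σ'_v = 0.3905 × 111.1 = 43.39 kPa; u = γ_w × 2.60 = 25.51 kPa.
Total σ_h = 43.39 + 25.51 = 68.90 kPa.

68.9 kPa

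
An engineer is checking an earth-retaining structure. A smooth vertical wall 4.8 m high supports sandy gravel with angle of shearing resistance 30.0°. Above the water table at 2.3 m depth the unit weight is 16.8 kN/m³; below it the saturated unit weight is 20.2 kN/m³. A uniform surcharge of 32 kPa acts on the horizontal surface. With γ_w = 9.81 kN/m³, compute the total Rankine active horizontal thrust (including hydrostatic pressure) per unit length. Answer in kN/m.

K_a = tan²(45° − φ/2) = 0.3333.
γ' = 20.2 − 9.81 = 10.39 kN/m³. h₂ = H − d_w = 2.5 m.
σ'_h: at surface K_a·q = 10.67; at WT K_a(q+γd_w) = 23.55; at base K_a(q+γd_w+γ'h₂) = 32.20 kPa.
P₁ = ½(10.67+23.55)×2.3 = 39.35; P₂ = ½(23.55+32.20)×2.5 = 69.69; P_w = ½γ_w h₂² = 30.66.
Total = 39.35+69.69+30.66 = 139.7 kN/m.

140 kN/m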